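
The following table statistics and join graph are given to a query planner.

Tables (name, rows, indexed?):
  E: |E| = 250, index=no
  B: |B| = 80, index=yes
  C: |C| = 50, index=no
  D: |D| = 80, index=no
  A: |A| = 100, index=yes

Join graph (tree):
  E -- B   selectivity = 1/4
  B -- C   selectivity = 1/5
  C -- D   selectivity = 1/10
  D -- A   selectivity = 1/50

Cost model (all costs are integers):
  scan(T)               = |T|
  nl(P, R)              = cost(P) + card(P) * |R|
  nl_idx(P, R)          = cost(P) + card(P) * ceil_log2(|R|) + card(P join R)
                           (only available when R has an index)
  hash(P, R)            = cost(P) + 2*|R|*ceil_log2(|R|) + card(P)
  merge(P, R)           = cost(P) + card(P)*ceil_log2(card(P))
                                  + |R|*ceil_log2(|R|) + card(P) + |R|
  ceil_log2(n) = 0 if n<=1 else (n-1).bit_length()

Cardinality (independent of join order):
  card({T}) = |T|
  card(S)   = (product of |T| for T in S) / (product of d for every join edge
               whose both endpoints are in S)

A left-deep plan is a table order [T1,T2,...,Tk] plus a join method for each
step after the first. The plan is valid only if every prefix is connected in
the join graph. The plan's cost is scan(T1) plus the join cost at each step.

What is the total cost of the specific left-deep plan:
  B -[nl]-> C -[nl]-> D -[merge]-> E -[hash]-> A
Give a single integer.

561330

step 1: scan B: cost=80, card=80
step 2: join C via nl
    card(P join C) = 80*50/(5) = 800
    cost = 80 + 80*50 = 4080
step 3: join D via nl
    card(P join D) = 800*80/(10) = 6400
    cost = 4080 + 800*80 = 68080
step 4: join E via merge
    card(P join E) = 6400*250/(4) = 400000
    cost = 68080 + 6400*13 + 250*8 + 6400 + 250 = 159930
step 5: join A via hash
    card(P join A) = 400000*100/(50) = 800000
    cost = 159930 + 2*100*7 + 400000 = 561330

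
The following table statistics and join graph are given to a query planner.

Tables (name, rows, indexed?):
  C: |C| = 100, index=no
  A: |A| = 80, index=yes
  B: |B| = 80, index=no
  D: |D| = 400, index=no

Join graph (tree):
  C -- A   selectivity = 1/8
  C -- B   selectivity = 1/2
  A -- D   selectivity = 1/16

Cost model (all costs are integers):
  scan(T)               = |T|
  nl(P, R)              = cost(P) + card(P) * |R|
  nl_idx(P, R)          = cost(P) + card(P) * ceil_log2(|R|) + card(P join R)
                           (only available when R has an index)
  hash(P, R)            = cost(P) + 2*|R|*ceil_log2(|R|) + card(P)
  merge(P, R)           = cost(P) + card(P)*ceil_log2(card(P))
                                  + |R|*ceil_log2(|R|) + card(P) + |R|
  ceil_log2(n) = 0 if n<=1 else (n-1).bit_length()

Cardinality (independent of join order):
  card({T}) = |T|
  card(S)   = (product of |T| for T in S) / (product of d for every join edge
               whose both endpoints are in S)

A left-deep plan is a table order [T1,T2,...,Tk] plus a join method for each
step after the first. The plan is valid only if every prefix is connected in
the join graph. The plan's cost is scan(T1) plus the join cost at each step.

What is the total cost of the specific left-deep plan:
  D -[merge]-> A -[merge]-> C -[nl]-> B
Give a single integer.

step 1: scan D: cost=400, card=400
step 2: join A via merge
    card(P join A) = 400*80/(16) = 2000
    cost = 400 + 400*9 + 80*7 + 400 + 80 = 5040
step 3: join C via merge
    card(P join C) = 2000*100/(8) = 25000
    cost = 5040 + 2000*11 + 100*7 + 2000 + 100 = 29840
step 4: join B via nl
    card(P join B) = 25000*80/(2) = 1000000
    cost = 29840 + 25000*80 = 2029840

2029840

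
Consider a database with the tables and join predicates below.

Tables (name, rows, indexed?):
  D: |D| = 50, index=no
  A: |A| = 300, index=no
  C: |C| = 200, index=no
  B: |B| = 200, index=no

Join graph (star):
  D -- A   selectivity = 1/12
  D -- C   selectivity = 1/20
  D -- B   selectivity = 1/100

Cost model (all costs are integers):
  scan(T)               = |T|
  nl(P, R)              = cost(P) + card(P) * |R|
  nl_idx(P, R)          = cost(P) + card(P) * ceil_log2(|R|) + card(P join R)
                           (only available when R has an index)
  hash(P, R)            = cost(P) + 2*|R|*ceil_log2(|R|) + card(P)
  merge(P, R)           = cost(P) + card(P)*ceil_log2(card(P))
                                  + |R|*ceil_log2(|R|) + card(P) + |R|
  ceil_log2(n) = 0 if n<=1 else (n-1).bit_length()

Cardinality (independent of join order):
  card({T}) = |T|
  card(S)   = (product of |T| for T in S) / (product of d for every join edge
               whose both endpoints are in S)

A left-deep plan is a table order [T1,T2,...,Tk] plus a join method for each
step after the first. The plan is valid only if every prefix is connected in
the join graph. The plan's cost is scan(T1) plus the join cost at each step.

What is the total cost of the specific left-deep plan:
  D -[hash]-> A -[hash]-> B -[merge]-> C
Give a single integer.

44250

step 1: scan D: cost=50, card=50
step 2: join A via hash
    card(P join A) = 50*300/(12) = 1250
    cost = 50 + 2*300*9 + 50 = 5500
step 3: join B via hash
    card(P join B) = 1250*200/(100) = 2500
    cost = 5500 + 2*200*8 + 1250 = 9950
step 4: join C via merge
    card(P join C) = 2500*200/(20) = 25000
    cost = 9950 + 2500*12 + 200*8 + 2500 + 200 = 44250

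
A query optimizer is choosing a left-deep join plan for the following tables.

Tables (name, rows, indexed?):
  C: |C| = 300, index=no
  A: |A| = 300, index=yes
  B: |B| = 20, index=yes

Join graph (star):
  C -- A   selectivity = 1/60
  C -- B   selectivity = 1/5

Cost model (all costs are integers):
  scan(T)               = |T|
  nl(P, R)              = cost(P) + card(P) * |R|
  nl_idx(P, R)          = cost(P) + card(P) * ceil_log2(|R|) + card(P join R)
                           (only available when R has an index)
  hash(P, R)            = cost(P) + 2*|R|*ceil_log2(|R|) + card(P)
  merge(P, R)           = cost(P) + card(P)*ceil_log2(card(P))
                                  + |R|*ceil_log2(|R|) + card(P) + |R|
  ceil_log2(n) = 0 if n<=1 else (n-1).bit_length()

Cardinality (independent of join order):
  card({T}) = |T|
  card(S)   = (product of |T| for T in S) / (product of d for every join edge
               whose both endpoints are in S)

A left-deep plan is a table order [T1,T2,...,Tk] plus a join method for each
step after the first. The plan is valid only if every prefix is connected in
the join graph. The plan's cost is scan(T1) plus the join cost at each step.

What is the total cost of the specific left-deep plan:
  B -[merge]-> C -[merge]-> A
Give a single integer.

20540

step 1: scan B: cost=20, card=20
step 2: join C via merge
    card(P join C) = 20*300/(5) = 1200
    cost = 20 + 20*5 + 300*9 + 20 + 300 = 3140
step 3: join A via merge
    card(P join A) = 1200*300/(60) = 6000
    cost = 3140 + 1200*11 + 300*9 + 1200 + 300 = 20540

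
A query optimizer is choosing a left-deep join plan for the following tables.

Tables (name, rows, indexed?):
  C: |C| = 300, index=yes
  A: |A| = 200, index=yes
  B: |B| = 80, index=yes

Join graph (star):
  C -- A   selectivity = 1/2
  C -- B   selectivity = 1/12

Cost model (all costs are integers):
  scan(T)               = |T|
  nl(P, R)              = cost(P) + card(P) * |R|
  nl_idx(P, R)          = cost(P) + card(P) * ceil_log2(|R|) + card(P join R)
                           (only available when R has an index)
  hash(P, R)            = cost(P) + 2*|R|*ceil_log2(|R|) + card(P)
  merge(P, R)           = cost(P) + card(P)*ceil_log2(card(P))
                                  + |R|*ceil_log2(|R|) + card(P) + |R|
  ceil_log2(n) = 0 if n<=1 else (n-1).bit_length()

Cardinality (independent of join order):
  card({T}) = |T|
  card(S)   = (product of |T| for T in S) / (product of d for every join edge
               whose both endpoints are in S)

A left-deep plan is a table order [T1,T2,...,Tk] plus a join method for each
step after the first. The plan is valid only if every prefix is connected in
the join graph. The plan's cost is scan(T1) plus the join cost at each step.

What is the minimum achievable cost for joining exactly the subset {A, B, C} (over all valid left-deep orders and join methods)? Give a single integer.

6920

Selinger DP over subsets of {A,B,C}:
  {C}: scan cost=300, card=300
  {A}: scan cost=200, card=200
  {B}: scan cost=80, card=80
  {AC}: card=30000; try (A,hash)→3800, (C,merge)→5000, (A,merge)→5100, (C,hash)→5800, (C,nl_idx)→32000, (A,nl_idx)→32700 …(+2); best=3800 via (A,hash)
  {BC}: card=2000; try (B,hash)→1720, (C,nl_idx)→2800, (C,merge)→3720, (B,merge)→3940, (B,nl_idx)→4400, (C,hash)→5560 …(+2); best=1720 via (B,hash)
  {ABC}: card=200000; try (A,hash)→6920, (A,merge)→27520, (B,hash)→34920, (A,nl_idx)→217720, (A,nl)→401720, (B,nl_idx)→413800 …(+2); best=6920 via (A,hash)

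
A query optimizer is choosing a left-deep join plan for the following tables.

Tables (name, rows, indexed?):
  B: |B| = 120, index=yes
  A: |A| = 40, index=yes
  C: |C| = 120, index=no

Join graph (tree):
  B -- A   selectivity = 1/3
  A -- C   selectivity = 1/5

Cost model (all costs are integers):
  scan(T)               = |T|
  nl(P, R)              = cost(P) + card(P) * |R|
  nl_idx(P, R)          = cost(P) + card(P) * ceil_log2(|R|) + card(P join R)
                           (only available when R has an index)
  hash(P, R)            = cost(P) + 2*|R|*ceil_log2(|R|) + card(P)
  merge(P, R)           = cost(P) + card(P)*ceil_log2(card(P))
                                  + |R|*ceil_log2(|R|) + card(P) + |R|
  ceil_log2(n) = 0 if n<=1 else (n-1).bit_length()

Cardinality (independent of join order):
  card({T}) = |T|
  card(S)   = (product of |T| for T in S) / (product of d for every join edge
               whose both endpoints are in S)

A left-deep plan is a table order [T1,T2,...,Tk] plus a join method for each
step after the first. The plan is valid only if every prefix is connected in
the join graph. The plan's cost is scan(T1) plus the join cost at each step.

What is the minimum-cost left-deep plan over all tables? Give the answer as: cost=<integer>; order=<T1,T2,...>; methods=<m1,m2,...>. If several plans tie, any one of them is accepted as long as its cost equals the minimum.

Selinger DP (subsets sized 1..n):
  {B}: scan cost=120, card=120
  {A}: scan cost=40, card=40
  {C}: scan cost=120, card=120
  {AB}: card=1600; try (A,hash)→720, (B,merge)→1280, (A,merge)→1360, (B,hash)→1760, (B,nl_idx)→1920, (A,nl_idx)→2440 …(+2); best=720 via (A,hash)
  {AC}: card=960; try (A,hash)→720, (C,merge)→1280, (A,merge)→1360, (C,hash)→1760, (A,nl_idx)→1800, (C,nl)→4840 …(+1); best=720 via (A,hash)
  {ABC}: card=38400; try (B,hash)→3360, (C,hash)→4000, (B,merge)→12240, (C,merge)→20880, (B,nl_idx)→45840, (B,nl)→115920 …(+1); best=3360 via (B,hash)

cost=3360; order=C,A,B; methods=hash,hash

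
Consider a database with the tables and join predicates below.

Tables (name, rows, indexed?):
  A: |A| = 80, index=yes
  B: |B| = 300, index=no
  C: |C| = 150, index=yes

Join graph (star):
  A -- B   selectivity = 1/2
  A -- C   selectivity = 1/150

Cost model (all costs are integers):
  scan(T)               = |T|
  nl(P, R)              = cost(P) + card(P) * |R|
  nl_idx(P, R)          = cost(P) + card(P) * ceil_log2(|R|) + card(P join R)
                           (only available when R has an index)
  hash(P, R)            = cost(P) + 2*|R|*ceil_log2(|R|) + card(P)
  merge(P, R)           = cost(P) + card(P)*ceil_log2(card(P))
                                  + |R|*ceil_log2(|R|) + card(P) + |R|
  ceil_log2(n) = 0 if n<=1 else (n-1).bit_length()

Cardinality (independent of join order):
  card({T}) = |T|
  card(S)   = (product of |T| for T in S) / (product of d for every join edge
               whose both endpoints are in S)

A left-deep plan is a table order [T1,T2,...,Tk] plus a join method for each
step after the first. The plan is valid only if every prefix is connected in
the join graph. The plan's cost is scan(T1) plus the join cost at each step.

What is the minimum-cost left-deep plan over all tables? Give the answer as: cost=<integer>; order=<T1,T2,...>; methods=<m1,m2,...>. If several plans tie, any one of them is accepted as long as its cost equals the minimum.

cost=4440; order=A,C,B; methods=nl_idx,merge

Selinger DP (subsets sized 1..n):
  {A}: scan cost=80, card=80
  {B}: scan cost=300, card=300
  {C}: scan cost=150, card=150
  {AB}: card=12000; try (A,hash)→1720, (B,merge)→3720, (A,merge)→3940, (B,hash)→5560, (A,nl_idx)→14400, (B,nl)→24080 …(+1); best=1720 via (A,hash)
  {AC}: card=80; try (C,nl_idx)→800, (A,nl_idx)→1280, (A,hash)→1420, (C,merge)→2070, (A,merge)→2140, (C,hash)→2560 …(+2); best=800 via (C,nl_idx)
  {ABC}: card=12000; try (B,merge)→4440, (B,hash)→6280, (C,hash)→16120, (B,nl)→24800, (C,nl_idx)→109720, (C,merge)→183070 …(+1); best=4440 via (B,merge)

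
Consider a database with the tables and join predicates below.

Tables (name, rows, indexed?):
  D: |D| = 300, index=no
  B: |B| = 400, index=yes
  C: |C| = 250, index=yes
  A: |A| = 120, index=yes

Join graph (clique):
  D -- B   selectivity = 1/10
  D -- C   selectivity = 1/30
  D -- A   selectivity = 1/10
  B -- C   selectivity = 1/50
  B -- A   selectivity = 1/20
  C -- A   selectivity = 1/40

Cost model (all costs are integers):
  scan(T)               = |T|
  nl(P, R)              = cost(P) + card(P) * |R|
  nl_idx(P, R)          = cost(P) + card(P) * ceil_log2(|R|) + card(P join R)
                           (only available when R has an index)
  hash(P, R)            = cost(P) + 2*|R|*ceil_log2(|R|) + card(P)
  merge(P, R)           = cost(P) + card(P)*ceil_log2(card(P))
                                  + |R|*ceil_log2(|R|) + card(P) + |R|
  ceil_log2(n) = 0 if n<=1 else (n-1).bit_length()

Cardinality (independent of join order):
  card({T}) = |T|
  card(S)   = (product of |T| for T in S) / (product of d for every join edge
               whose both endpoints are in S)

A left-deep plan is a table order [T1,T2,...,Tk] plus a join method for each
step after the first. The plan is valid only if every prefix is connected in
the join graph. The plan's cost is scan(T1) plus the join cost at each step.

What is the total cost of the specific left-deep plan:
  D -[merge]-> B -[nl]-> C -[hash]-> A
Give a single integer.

3010980

step 1: scan D: cost=300, card=300
step 2: join B via merge
    card(P join B) = 300*400/(10) = 12000
    cost = 300 + 300*9 + 400*9 + 300 + 400 = 7300
step 3: join C via nl
    card(P join C) = 12000*250/(30*50) = 2000
    cost = 7300 + 12000*250 = 3007300
step 4: join A via hash
    card(P join A) = 2000*120/(10*20*40) = 30
    cost = 3007300 + 2*120*7 + 2000 = 3010980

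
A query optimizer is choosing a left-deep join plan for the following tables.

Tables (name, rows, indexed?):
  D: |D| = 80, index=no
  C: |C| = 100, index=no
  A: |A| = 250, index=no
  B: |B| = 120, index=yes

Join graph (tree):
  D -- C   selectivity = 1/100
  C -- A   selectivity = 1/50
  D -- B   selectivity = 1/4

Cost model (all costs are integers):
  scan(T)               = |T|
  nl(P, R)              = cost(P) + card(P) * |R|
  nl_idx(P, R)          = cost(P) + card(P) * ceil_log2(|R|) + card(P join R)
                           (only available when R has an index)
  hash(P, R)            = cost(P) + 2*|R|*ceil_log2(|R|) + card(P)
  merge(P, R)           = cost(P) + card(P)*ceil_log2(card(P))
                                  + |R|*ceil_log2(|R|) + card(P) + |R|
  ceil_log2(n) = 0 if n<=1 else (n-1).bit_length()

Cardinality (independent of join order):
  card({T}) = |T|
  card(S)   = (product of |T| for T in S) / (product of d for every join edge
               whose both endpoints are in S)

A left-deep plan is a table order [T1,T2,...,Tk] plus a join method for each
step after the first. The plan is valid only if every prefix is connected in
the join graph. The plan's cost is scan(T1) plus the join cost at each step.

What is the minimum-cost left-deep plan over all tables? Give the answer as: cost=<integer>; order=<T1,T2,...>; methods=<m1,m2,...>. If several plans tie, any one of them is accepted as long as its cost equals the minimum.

cost=5600; order=A,C,D,B; methods=hash,hash,hash

Selinger DP (subsets sized 1..n):
  {D}: scan cost=80, card=80
  {C}: scan cost=100, card=100
  {A}: scan cost=250, card=250
  {B}: scan cost=120, card=120
  {CD}: card=80; try (D,hash)→1320, (C,merge)→1520, (D,merge)→1540, (C,hash)→1560, (C,nl)→8080, (D,nl)→8100; best=1320 via (D,hash)
  {BD}: card=2400; try (D,hash)→1360, (B,merge)→1680, (D,merge)→1720, (B,hash)→1840, (B,nl_idx)→3040, (B,nl)→9680 …(+1); best=1360 via (D,hash)
  {AC}: card=500; try (C,hash)→1900, (A,merge)→3150, (C,merge)→3300, (A,hash)→4200, (A,nl)→25100, (C,nl)→25250; best=1900 via (C,hash)
  {ACD}: card=400; try (D,hash)→3520, (A,merge)→4210, (A,hash)→5400, (D,merge)→7540, (A,nl)→21320, (D,nl)→41900; best=3520 via (D,hash)
  {BCD}: card=2400; try (B,merge)→2920, (B,hash)→3080, (B,nl_idx)→4280, (C,hash)→5160, (B,nl)→10920, (C,merge)→33360 …(+1); best=2920 via (B,merge)
  {ABCD}: card=12000; try (B,hash)→5600, (B,merge)→8480, (A,hash)→9320, (B,nl_idx)→18320, (A,merge)→36370, (B,nl)→51520 …(+1); best=5600 via (B,hash)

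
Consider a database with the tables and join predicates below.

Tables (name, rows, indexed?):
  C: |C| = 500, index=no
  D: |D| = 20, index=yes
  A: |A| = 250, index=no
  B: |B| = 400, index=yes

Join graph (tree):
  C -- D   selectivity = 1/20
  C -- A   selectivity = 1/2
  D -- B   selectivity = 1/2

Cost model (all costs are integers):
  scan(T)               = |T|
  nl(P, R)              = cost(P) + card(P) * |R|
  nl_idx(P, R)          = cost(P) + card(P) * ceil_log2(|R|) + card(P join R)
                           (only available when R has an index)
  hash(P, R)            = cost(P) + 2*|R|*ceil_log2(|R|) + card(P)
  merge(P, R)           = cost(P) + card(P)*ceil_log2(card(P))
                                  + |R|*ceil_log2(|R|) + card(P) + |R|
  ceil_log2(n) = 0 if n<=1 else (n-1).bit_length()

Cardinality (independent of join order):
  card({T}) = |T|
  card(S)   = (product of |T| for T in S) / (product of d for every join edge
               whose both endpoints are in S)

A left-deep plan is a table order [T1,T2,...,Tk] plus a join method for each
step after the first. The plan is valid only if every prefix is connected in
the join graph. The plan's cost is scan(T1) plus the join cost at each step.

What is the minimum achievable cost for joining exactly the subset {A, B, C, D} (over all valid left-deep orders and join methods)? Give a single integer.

75400

Selinger DP over subsets of {A,B,C,D}:
  {C}: scan cost=500, card=500
  {D}: scan cost=20, card=20
  {A}: scan cost=250, card=250
  {B}: scan cost=400, card=400
  {CD}: card=500; try (D,hash)→1200, (D,nl_idx)→3500, (C,merge)→5140, (D,merge)→5620, (C,hash)→9040, (C,nl)→10020 …(+1); best=1200 via (D,hash)
  {AC}: card=62500; try (A,hash)→5000, (C,merge)→7500, (A,merge)→7750, (C,hash)→9500, (C,nl)→125250, (A,nl)→125500; best=5000 via (A,hash)
  {BD}: card=4000; try (D,hash)→1000, (B,merge)→4140, (B,nl_idx)→4200, (D,merge)→4520, (D,nl_idx)→6400, (B,hash)→7240 …(+2); best=1000 via (D,hash)
  {ACD}: card=62500; try (A,hash)→5700, (A,merge)→8450, (D,hash)→67700, (A,nl)→126200, (D,nl_idx)→380000, (D,merge)→1067620 …(+1); best=5700 via (A,hash)
  {BCD}: card=100000; try (B,hash)→8900, (B,merge)→10200, (C,hash)→14000, (C,merge)→58000, (B,nl_idx)→105700, (B,nl)→201200 …(+1); best=8900 via (B,hash)
  {ABCD}: card=12500000; try (B,hash)→75400, (A,hash)→112900, (B,merge)→1072200, (A,merge)→1811150, (B,nl_idx)→13068200, (B,nl)→25005700 …(+1); best=75400 via (B,hash)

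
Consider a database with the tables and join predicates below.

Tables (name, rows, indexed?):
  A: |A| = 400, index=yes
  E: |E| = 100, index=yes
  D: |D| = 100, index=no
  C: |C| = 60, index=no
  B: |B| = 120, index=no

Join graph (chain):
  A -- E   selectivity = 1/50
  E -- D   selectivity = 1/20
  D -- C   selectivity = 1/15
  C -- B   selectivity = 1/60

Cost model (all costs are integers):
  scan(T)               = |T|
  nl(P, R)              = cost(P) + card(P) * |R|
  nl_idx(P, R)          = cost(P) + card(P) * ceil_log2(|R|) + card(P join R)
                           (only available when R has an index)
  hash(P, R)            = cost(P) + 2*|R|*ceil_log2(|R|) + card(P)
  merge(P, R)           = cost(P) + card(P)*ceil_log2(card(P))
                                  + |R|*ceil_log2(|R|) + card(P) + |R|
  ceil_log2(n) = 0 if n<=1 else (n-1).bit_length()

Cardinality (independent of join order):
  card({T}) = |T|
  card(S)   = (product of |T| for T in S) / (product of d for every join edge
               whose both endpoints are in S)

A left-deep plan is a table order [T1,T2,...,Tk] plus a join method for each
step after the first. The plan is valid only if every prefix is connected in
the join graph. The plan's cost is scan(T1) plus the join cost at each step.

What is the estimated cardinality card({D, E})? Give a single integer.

500

Tables in S: D(100), E(100)
Edges inside S: E-D(d=20)
numerator = 100 * 100 = 10000
denominator = 20 = 20
card(S) = 10000 / 20 = 500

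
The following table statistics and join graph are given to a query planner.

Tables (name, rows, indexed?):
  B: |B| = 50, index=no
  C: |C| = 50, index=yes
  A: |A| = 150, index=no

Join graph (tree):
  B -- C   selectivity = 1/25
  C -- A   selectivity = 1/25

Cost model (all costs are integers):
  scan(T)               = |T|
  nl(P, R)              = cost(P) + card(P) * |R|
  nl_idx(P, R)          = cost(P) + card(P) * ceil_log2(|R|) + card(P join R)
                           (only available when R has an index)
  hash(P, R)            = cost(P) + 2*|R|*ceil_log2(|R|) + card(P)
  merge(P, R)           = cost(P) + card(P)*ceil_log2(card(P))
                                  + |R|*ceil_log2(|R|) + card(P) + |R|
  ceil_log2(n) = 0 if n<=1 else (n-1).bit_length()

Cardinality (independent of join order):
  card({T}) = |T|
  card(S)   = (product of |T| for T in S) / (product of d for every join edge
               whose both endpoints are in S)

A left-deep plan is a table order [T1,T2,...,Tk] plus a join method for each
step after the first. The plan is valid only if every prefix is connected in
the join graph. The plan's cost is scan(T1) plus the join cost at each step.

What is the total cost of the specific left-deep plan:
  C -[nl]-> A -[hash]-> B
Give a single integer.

step 1: scan C: cost=50, card=50
step 2: join A via nl
    card(P join A) = 50*150/(25) = 300
    cost = 50 + 50*150 = 7550
step 3: join B via hash
    card(P join B) = 300*50/(25) = 600
    cost = 7550 + 2*50*6 + 300 = 8450

8450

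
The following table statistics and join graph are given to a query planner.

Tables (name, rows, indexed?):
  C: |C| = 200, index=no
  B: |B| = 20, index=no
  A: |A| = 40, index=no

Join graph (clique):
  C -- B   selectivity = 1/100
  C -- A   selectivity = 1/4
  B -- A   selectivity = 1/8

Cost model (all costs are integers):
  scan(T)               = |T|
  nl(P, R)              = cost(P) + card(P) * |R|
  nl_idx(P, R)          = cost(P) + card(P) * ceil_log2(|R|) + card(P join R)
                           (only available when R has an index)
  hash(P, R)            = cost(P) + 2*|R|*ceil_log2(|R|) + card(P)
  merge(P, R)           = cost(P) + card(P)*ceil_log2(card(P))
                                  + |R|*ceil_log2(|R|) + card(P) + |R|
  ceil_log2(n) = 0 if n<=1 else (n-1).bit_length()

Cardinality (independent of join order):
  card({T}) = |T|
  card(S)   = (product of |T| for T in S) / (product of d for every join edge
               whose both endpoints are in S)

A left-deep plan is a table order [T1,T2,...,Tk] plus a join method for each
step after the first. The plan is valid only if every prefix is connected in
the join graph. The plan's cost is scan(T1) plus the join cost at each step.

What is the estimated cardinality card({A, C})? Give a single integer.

Tables in S: A(40), C(200)
Edges inside S: C-A(d=4)
numerator = 40 * 200 = 8000
denominator = 4 = 4
card(S) = 8000 / 4 = 2000

2000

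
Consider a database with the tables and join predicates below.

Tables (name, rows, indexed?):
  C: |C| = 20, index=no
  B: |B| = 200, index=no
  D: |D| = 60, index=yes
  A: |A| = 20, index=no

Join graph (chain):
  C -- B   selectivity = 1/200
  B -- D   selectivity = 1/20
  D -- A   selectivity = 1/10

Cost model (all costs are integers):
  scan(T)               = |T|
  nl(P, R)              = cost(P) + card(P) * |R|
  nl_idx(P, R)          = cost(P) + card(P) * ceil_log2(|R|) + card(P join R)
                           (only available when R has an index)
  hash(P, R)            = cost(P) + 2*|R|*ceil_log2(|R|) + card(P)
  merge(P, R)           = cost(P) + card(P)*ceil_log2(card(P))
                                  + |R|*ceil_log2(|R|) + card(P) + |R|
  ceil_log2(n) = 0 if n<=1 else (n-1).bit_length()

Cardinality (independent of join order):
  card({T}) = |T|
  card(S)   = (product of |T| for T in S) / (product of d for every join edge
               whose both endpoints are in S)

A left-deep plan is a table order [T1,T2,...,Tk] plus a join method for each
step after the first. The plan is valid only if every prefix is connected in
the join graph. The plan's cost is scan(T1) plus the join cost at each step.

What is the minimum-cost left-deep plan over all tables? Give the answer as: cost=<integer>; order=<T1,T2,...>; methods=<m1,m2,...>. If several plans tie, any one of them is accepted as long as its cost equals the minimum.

cost=1040; order=B,C,D,A; methods=hash,nl_idx,hash

Selinger DP (subsets sized 1..n):
  {C}: scan cost=20, card=20
  {B}: scan cost=200, card=200
  {D}: scan cost=60, card=60
  {A}: scan cost=20, card=20
  {BC}: card=20; try (C,hash)→600, (B,merge)→1940, (C,merge)→2120, (B,hash)→3240, (B,nl)→4020, (C,nl)→4200; best=600 via (C,hash)
  {BD}: card=600; try (D,hash)→1120, (D,nl_idx)→2000, (B,merge)→2280, (D,merge)→2420, (B,hash)→3320, (B,nl)→12060 …(+1); best=1120 via (D,hash)
  {AD}: card=120; try (D,nl_idx)→260, (A,hash)→320, (D,merge)→560, (A,merge)→600, (D,hash)→760, (D,nl)→1220 …(+1); best=260 via (D,nl_idx)
  {BCD}: card=60; try (D,nl_idx)→780, (D,merge)→1140, (D,hash)→1340, (D,nl)→1800, (C,hash)→1920, (C,merge)→7840 …(+1); best=780 via (D,nl_idx)
  {ABD}: card=1200; try (A,hash)→1920, (B,merge)→3020, (B,hash)→3580, (A,merge)→7840, (A,nl)→13120, (B,nl)→24260; best=1920 via (A,hash)
  {ABCD}: card=120; try (A,hash)→1040, (A,merge)→1320, (A,nl)→1980, (C,hash)→3320, (C,merge)→16440, (C,nl)→25920; best=1040 via (A,hash)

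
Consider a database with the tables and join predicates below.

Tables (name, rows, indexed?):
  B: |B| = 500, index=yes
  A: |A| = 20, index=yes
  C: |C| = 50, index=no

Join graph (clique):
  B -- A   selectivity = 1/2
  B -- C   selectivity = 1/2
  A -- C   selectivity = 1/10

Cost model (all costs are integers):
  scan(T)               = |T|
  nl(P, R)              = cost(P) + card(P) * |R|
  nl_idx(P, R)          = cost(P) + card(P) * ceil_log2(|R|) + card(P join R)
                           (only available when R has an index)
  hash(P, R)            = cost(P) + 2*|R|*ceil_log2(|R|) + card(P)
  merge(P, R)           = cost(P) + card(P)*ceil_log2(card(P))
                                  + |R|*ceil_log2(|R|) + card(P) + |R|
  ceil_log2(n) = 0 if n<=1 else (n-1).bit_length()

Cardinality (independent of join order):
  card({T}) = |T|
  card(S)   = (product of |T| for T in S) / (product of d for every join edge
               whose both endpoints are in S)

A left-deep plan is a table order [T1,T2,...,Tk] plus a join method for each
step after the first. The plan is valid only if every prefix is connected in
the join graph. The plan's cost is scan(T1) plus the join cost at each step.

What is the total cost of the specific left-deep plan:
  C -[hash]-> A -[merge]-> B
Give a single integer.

step 1: scan C: cost=50, card=50
step 2: join A via hash
    card(P join A) = 50*20/(10) = 100
    cost = 50 + 2*20*5 + 50 = 300
step 3: join B via merge
    card(P join B) = 100*500/(2*2) = 12500
    cost = 300 + 100*7 + 500*9 + 100 + 500 = 6100

6100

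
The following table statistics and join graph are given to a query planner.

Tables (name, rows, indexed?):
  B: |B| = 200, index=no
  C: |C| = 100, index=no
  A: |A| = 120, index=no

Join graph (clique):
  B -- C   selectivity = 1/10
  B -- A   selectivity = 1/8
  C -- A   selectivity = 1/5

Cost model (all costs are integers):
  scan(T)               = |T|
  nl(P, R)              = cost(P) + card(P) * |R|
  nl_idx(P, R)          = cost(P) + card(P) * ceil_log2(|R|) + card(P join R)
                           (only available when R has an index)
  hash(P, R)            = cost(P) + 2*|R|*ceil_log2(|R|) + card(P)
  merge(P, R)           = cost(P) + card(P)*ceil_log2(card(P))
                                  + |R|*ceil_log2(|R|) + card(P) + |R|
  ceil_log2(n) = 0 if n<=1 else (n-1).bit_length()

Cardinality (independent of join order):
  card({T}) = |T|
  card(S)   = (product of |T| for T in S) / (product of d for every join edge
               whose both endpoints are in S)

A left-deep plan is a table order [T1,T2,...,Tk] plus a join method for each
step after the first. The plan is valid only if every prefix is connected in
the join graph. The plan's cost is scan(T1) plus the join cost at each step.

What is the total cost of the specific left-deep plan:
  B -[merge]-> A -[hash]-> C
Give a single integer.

7360

step 1: scan B: cost=200, card=200
step 2: join A via merge
    card(P join A) = 200*120/(8) = 3000
    cost = 200 + 200*8 + 120*7 + 200 + 120 = 2960
step 3: join C via hash
    card(P join C) = 3000*100/(10*5) = 6000
    cost = 2960 + 2*100*7 + 3000 = 7360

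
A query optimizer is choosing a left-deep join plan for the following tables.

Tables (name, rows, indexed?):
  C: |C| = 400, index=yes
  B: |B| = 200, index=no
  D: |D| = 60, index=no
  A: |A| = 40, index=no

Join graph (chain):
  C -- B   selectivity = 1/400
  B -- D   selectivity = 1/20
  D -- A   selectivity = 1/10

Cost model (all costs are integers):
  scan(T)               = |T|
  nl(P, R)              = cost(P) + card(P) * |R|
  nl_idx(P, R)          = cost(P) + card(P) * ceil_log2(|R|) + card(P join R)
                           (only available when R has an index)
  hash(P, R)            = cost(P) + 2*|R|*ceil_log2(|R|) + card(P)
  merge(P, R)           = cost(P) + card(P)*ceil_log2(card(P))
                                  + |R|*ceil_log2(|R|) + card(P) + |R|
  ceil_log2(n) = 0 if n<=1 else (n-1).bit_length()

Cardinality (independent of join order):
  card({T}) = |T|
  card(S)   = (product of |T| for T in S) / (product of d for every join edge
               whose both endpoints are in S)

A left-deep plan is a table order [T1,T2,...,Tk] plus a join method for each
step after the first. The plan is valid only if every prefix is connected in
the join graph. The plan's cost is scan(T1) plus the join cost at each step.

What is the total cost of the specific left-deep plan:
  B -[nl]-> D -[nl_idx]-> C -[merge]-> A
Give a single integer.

step 1: scan B: cost=200, card=200
step 2: join D via nl
    card(P join D) = 200*60/(20) = 600
    cost = 200 + 200*60 = 12200
step 3: join C via nl_idx
    card(P join C) = 600*400/(400) = 600
    cost = 12200 + 600*9 + 600 = 18200
step 4: join A via merge
    card(P join A) = 600*40/(10) = 2400
    cost = 18200 + 600*10 + 40*6 + 600 + 40 = 25080

25080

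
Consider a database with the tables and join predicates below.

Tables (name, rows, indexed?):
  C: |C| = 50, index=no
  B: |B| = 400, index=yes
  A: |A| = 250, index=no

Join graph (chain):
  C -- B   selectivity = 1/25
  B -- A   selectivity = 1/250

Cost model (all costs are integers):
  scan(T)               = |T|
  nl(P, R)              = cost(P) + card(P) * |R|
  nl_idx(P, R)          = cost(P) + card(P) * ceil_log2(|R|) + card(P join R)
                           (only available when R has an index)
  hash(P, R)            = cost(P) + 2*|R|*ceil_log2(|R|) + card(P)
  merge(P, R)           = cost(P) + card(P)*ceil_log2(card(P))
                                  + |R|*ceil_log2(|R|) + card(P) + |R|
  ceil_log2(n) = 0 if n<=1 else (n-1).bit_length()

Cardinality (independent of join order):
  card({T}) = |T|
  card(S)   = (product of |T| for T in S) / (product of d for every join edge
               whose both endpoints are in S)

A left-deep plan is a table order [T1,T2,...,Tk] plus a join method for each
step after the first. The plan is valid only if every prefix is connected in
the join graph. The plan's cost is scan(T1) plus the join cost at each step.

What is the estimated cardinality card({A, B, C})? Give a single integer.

Tables in S: A(250), B(400), C(50)
Edges inside S: C-B(d=25), B-A(d=250)
numerator = 250 * 400 * 50 = 5000000
denominator = 25 * 250 = 6250
card(S) = 5000000 / 6250 = 800

800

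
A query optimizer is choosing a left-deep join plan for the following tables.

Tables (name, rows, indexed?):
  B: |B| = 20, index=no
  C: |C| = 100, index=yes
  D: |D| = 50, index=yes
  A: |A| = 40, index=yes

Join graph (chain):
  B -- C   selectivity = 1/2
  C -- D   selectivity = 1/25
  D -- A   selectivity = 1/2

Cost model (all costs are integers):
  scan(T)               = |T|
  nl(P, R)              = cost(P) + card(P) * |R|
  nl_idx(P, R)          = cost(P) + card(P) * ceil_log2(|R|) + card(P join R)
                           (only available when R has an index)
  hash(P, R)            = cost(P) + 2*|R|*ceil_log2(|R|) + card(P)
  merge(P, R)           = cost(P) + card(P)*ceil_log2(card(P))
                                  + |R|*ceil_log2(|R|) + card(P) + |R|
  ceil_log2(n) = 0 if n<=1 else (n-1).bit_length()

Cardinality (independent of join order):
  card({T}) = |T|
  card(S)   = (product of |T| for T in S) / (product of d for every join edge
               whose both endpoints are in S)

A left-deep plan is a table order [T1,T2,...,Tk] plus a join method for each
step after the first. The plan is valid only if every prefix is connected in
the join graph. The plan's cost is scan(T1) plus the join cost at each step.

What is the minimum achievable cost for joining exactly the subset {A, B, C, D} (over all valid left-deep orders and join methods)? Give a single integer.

Selinger DP over subsets of {A,B,C,D}:
  {B}: scan cost=20, card=20
  {C}: scan cost=100, card=100
  {D}: scan cost=50, card=50
  {A}: scan cost=40, card=40
  {BC}: card=1000; try (B,hash)→400, (C,merge)→940, (B,merge)→1020, (C,nl_idx)→1160, (C,hash)→1440, (C,nl)→2020 …(+1); best=400 via (B,hash)
  {CD}: card=200; try (C,nl_idx)→600, (D,hash)→800, (D,nl_idx)→900, (C,merge)→1200, (D,merge)→1250, (C,hash)→1500 …(+2); best=600 via (C,nl_idx)
  {AD}: card=1000; try (A,hash)→580, (D,merge)→670, (D,hash)→680, (A,merge)→680, (D,nl_idx)→1280, (A,nl_idx)→1350 …(+2); best=580 via (A,hash)
  {BCD}: card=2000; try (B,hash)→1000, (D,hash)→2000, (B,merge)→2520, (B,nl)→4600, (D,nl_idx)→8400, (D,merge)→11750 …(+1); best=1000 via (B,hash)
  {ACD}: card=4000; try (A,hash)→1280, (A,merge)→2680, (C,hash)→2980, (A,nl_idx)→5800, (A,nl)→8600, (C,nl_idx)→11580 …(+2); best=1280 via (A,hash)
  {ABCD}: card=40000; try (A,hash)→3480, (B,hash)→5480, (A,merge)→25280, (A,nl_idx)→53000, (B,merge)→53400, (A,nl)→81000 …(+1); best=3480 via (A,hash)

3480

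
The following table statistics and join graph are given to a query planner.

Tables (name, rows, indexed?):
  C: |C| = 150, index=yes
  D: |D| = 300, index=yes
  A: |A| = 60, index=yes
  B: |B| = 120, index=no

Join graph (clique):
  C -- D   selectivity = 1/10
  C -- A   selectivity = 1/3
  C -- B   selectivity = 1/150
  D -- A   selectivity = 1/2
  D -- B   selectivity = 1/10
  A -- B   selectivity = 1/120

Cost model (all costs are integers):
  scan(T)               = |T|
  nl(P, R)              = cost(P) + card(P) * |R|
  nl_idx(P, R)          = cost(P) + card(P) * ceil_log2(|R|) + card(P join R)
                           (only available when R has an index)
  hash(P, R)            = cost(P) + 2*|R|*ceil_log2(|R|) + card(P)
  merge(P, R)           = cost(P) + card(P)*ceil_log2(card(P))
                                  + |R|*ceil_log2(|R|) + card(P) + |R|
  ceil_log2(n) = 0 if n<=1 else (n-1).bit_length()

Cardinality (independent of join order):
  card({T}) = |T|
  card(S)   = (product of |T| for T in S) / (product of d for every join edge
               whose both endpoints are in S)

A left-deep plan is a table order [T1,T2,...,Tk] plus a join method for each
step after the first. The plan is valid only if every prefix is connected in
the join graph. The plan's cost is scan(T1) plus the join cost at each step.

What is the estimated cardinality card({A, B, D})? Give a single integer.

Tables in S: A(60), B(120), D(300)
Edges inside S: D-A(d=2), D-B(d=10), A-B(d=120)
numerator = 60 * 120 * 300 = 2160000
denominator = 2 * 10 * 120 = 2400
card(S) = 2160000 / 2400 = 900

900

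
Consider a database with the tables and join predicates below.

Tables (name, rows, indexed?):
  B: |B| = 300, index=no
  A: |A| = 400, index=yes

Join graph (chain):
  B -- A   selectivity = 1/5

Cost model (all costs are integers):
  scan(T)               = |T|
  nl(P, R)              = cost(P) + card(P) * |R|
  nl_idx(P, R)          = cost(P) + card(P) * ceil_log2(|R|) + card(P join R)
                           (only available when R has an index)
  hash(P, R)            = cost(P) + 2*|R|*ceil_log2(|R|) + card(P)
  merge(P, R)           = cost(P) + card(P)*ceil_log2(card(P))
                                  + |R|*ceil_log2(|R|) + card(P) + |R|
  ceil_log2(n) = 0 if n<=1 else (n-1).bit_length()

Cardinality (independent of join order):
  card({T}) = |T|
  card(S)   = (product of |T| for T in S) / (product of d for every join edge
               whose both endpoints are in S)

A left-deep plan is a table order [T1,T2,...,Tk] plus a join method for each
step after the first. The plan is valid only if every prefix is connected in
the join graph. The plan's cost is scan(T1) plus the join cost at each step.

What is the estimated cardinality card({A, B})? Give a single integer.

Tables in S: A(400), B(300)
Edges inside S: B-A(d=5)
numerator = 400 * 300 = 120000
denominator = 5 = 5
card(S) = 120000 / 5 = 24000

24000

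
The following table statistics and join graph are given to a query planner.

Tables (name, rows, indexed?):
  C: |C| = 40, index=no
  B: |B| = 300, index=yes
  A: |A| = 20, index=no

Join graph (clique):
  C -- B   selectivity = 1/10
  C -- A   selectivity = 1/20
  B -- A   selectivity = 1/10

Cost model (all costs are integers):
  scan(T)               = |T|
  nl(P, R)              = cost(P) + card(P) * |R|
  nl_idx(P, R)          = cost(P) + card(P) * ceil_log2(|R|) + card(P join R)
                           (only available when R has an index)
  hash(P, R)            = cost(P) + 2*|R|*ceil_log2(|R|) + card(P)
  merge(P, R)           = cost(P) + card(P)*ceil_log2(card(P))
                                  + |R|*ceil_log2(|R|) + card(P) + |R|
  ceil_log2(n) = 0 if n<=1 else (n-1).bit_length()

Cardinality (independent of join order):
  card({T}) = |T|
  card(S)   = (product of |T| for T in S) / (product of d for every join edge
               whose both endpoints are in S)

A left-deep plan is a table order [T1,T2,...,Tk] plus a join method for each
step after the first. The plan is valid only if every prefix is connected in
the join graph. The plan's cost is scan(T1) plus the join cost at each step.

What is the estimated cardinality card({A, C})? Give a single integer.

Tables in S: A(20), C(40)
Edges inside S: C-A(d=20)
numerator = 20 * 40 = 800
denominator = 20 = 20
card(S) = 800 / 20 = 40

40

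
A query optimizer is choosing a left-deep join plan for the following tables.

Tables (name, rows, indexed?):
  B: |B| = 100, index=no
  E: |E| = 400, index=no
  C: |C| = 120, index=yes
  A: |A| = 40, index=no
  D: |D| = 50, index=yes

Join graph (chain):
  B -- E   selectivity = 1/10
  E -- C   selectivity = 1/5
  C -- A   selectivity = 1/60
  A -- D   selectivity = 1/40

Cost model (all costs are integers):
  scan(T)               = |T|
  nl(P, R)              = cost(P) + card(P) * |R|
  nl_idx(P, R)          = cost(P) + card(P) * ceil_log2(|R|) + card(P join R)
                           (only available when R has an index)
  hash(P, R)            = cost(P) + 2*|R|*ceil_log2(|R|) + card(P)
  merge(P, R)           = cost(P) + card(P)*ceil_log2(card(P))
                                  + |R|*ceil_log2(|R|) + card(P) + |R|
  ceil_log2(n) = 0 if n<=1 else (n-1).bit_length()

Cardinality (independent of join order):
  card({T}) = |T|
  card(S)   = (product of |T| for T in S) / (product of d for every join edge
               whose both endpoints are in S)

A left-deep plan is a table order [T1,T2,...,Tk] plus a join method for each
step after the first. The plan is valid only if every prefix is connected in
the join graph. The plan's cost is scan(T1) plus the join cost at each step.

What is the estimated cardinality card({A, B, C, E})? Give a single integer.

64000

Tables in S: A(40), B(100), C(120), E(400)
Edges inside S: B-E(d=10), E-C(d=5), C-A(d=60)
numerator = 40 * 100 * 120 * 400 = 192000000
denominator = 10 * 5 * 60 = 3000
card(S) = 192000000 / 3000 = 64000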